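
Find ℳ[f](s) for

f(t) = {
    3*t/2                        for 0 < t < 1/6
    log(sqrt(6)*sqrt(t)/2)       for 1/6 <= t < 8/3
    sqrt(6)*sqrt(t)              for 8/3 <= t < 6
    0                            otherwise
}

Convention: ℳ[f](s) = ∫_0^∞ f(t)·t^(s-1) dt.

remove the common scale on t first: t on [0, 1/4); log(sqrt(t)) on [1/4, 4); 2*sqrt(t) on [4, 9)
peel off the power substitution: t**2 on [0, 1/2); log(t) on [1/2, 2); 2*t on [2, 3)
breakpoints 1/6, 8/3: one integral from each of the 3 segments
between 0 and 1/6 the integrand is 3*t/2·t^(s-1)
for t in [1/6, 8/3): the term is ∫ log(sqrt(6)*sqrt(t)/2)·t^(s-1)
between 8/3 and 6 the integrand is sqrt(6)*sqrt(t)·t^(s-1)

(-32*2**(4*s)*s**2*(s + 1) + 4*2**(4*s)*s*(s + 1)*(2*s + 1)*log(2) - 2*2**(4*s)*(s + 1)*(2*s + 1) + 48*6**(2*s)*s**2*(s + 1) + s**2*(2*s + 1) + 4*s*(s + 1)*(2*s + 1)*log(2) + 2*(s + 1)*(2*s + 1))/(4*6**s*s**2*(s + 1)*(2*s + 1))
  Re(s) > -1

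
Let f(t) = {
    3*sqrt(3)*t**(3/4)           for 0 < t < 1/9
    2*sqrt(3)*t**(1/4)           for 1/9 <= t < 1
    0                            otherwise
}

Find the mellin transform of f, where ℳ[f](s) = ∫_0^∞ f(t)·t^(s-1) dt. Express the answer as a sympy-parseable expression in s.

remove the power substitution first: 3*sqrt(3)*t**(3/2) on [0, 1/3); 2*sqrt(3)*sqrt(t) on [1/3, 1)
strip the common scale on t: t**(3/2) on [0, 1); 2*sqrt(t) on [1, 3)
treat the 2 regions marked off by 1/9 separately and sum
over [0, 1/9), the kernel integral of 3*sqrt(3)*t**(3/4) enters the sum
∫ over [1/9, 1) of 2*sqrt(3)*t**(1/4)·t^(s-1) joins the sum

(4*3**(2*s + 1/2)*(8*s + 6) - 16*s - 20)/(9**s*(4*s + 1)*(4*s + 3))
  Re(s) > -3/4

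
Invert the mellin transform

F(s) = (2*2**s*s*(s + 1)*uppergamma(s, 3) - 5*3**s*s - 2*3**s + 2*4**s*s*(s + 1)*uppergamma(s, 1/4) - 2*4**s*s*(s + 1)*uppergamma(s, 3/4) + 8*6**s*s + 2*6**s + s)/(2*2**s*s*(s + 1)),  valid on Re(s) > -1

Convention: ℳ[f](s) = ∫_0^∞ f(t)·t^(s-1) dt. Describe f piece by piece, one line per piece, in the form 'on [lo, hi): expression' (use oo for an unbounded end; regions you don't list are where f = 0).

on [0, 1/2): t
on [1/2, 3/2): exp(-t/2)
on [3/2, 3): t + 1
on [3, oo): exp(-t)

linearity at 1/2, 3/2, 3 turns ℳ[f](s) into 4 summed integrals
segment 0 to 1/2 holds t; add its integral
the [1/2, 3/2) slice contributes ∫ exp(-t/2)·t^(s-1) dt
piece [3/2, 3): integrate (t + 1) against the kernel
[3, ∞) adds the kernel integral of exp(-t)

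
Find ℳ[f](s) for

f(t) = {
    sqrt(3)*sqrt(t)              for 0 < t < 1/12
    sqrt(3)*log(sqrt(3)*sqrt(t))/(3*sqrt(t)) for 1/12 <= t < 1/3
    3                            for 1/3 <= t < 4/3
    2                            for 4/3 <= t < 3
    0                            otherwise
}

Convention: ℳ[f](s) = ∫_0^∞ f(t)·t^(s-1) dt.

invert the common scale on t to get sqrt(t) on [0, 1/4); log(sqrt(t))/sqrt(t) on [1/4, 1); 3 on [1, 4); …
reversing the power substitution: t on [0, 1/2); log(t)/t on [1/2, 1); 3 on [1, 2); …
integrate the 4 segments split at 1/12, 1/3, 4/3, then add the results
over [0, 1/12), the kernel integral of sqrt(3)*sqrt(t) enters the sum
over [1/12, 1/3), the kernel integral of sqrt(3)*log(sqrt(3)*sqrt(t))/(3*sqrt(t)) enters the sum
for t in [1/3, 4/3): the term is ∫ 3·t^(s-1)
on [4/3, 3): add ∫ 2·t^(s-1) dt

(16**s*(2*s + 1)*(4*s**2 - 4*s + 1) - 2**(2*s + 1)*s*(2*s + 1) + 2*36**s*(2*s + 1)*(4*s**2 - 4*s + 1) - 3*4**s*(2*s + 1)*(4*s**2 - 4*s + 1) + 8*s**2*(2*s + 1)*log(2) - 4*s*(2*s + 1)*log(2) + 4*s*(2*s + 1) + s*(4*s**2 - 4*s + 1))/(12**s*s*(2*s + 1)*(4*s**2 - 4*s + 1))
  Re(s) > -1/2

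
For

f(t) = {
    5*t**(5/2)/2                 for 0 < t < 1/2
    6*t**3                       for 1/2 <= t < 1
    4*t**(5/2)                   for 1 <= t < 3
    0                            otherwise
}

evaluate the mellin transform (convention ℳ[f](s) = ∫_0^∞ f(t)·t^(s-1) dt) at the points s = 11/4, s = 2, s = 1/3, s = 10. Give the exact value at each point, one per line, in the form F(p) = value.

the 3 pieces separated at 1/2, 1 each add one integral
on [0, 1/2) integrate f = 5*t**(5/2)/2 against the kernel
on [1/2, 1) integrate f = 6*t**3 against the kernel
over [1, 3), the kernel integral of 4*t**(5/2) enters the sum

F(11/4) = -3*2**(1/4)/184 + 5*2**(3/4)/672 + 136/483 + 1296*3**(1/4)/7
F(2) = 5*sqrt(2)/288 + 197/720 + 72*sqrt(3)
F(1/3) = -9*2**(2/3)/80 + 15*2**(1/6)/136 + 33/85 + 216*3**(5/6)/17
F(10) = sqrt(2)/40960 + 188341/1331200 + 4251528*sqrt(3)/25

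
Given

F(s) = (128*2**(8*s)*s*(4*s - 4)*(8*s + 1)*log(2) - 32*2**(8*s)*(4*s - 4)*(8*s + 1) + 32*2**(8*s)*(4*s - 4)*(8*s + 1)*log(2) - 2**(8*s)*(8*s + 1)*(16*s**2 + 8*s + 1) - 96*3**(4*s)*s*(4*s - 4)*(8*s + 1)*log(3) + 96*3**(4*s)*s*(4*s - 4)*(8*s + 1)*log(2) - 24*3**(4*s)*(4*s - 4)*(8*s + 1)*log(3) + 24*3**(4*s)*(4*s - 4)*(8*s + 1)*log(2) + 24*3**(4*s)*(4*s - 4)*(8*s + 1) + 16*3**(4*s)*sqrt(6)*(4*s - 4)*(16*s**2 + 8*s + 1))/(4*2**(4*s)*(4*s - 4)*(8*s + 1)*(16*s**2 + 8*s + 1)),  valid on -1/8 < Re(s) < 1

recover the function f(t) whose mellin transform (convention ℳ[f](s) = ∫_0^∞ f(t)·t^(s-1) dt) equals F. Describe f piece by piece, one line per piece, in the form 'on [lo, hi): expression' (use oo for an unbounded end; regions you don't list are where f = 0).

on [0, 81/16): t**(1/8)
on [81/16, 16): t**(1/4)*log(t**(1/4))
on [16, oo): 1/t

peel off the power substitution: t**(1/4) on [0, 9/4); sqrt(t)*log(sqrt(t)) on [9/4, 4); t**(-2) on [4, ∞)
invert the power substitution to get sqrt(t) on [0, 3/2); t*log(t) on [3/2, 2); t**(-4) on [2, ∞)
treat the 3 regions marked off by 81/16, 16 separately and sum
∫ over [0, 81/16) of t**(1/8)·t^(s-1) joins the sum
∫ over [81/16, 16) of t**(1/4)*log(t**(1/4))·t^(s-1) joins the sum
segment [16, ∞) carries 1/t; integrate it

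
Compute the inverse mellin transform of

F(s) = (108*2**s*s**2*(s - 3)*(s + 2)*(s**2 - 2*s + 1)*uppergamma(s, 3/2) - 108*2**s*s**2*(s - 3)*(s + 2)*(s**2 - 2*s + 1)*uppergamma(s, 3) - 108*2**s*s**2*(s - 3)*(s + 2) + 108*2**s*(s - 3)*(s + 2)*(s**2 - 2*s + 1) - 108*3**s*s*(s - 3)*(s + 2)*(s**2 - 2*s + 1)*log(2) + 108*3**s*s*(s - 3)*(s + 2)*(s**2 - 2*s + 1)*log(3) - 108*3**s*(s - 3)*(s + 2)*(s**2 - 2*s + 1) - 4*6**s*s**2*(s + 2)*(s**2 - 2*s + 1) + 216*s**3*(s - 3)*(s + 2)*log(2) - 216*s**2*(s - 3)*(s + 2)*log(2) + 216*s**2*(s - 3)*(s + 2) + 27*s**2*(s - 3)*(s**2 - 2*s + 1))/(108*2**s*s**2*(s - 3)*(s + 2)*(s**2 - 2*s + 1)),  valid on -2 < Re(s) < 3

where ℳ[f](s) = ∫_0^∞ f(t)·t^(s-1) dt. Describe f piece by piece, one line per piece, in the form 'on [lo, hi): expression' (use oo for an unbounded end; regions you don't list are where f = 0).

on [0, 1/2): t**2
on [1/2, 1): log(t)/t
on [1, 3/2): log(t)
on [3/2, 3): exp(-t)
on [3, oo): t**(-3)

treat the 5 regions marked off by 1/2, 1, 3/2, 3 separately and sum
on [0, 1/2): add ∫ t**2·t^(s-1) dt
∫ log(t)/t·t^(s-1) over [1/2, 1)
between 1 and 3/2 the integrand is log(t)·t^(s-1)
∫ over [3/2, 3) of exp(-t)·t^(s-1) joins the sum
between 3 and ∞ the integrand is t**(-3)·t^(s-1)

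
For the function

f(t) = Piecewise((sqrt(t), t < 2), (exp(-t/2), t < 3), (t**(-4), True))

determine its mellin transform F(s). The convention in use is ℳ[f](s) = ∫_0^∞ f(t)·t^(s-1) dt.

(2**s*(s - 4)*(2*s + 1)*uppergamma(s, 1) - 2**s*(s - 4)*(2*s + 1)*uppergamma(s, 3/2) + 2*2**(s + 1/2)*(s - 4) - 3**s*(2*s + 1)/81)/((s - 4)*(2*s + 1))
  -1/2 < Re(s) < 4

reversing the shared t-power: t**(3/2) on [0, 2); t*exp(-t/2) on [2, 3); t**(-3) on [3, ∞)
strip the shared t-power: t**(5/2) on [0, 2); t**2*exp(-t/2) on [2, 3); t**(-2) on [3, ∞)
invert the shared t-power to get sqrt(t) on [0, 2); exp(-t/2) on [2, 3); t**(-4) on [3, ∞)
split f at 2, 3: ℳ[f](s) collects 3 kernel integrals
on [0, 2) integrate f = sqrt(t) against the kernel
segment [2, 3) carries exp(-t/2); integrate it
∫ over [3, ∞) of t**(-4)·t^(s-1) joins the sum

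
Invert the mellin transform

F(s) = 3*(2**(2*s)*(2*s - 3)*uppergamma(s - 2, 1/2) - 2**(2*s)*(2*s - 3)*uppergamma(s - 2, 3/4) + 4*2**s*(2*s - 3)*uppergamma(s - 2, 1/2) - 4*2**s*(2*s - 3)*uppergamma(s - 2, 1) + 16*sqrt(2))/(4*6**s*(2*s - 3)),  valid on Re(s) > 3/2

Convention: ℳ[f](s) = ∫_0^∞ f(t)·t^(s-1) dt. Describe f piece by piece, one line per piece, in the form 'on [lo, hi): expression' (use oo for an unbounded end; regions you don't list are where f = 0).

on [0, 1/6): sqrt(3)/(3*t**(3/2))
on [1/6, 1/3): exp(-3*t)/(3*t**2)
on [1/3, 1/2): exp(-3*t/2)/(3*t**2)

the shared t-power comes off first: sqrt(3)/(3*sqrt(t)) on [0, 1/6); exp(-3*t)/(3*t) on [1/6, 1/3); exp(-3*t/2)/(3*t) on [1/3, 1/2)
the common scale on t comes off first: 1/sqrt(t) on [0, 1/2); exp(-t)/t on [1/2, 1); exp(-t/2)/t on [1, 3/2)
strip the shared t-power: sqrt(t) on [0, 1/2); exp(-t) on [1/2, 1); exp(-t/2) on [1, 3/2)
summing 3 kernel integrals split by 1/6, 1/3 yields ℳ[f](s)
segment 0 to 1/6 holds sqrt(3)/(3*t**(3/2)); add its integral
segment [1/6, 1/3) carries exp(-3*t)/(3*t**2); integrate it
over [1/3, 1/2), the kernel integral of exp(-3*t/2)/(3*t**2) enters the sum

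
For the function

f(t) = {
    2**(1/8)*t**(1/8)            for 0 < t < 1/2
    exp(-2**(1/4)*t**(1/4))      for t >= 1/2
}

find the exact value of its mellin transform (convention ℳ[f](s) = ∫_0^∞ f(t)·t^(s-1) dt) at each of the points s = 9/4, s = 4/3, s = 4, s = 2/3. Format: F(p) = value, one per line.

strip the common scale on t: t**(1/8) on [0, 1); exp(-t**(1/4)) on [1, ∞)
undo the power substitution: t**(1/4) on [0, 1); exp(-sqrt(t)) on [1, ∞)
strip the power substitution: sqrt(t) on [0, 1); exp(-t) on [1, ∞)
breakpoints 1/2: one integral from each of the 2 segments
segment [0, 1/2) carries 2**(1/8)*t**(1/8); integrate it
over [1/2, ∞), the kernel integral of exp(-2**(1/4)*t**(1/4)) enters the sum

F(9/4) = 2**(3/4)*(2*E + 2082419)*exp(-1)/38
F(4/3) = 2**(2/3)*(6/35 + uppergamma(16/3, 1))
F(4) = 1/66 + 888656868019*exp(-1)
F(2/3) = 2**(1/3)*(12/19 + 2*uppergamma(8/3, 1))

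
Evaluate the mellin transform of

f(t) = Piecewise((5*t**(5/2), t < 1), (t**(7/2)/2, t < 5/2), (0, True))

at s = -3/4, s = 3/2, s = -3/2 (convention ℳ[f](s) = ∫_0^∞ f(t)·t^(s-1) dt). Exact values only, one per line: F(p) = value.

F(-3/4) = 25*2**(1/4)*5**(3/4)/44 + 206/77
F(3/2) = 3493/320
F(-3/2) = 101/16

integrate the 2 segments split at 1, then add the results
piece [0, 1): integrate 5*t**(5/2) against the kernel
segment [1, 5/2) carries t**(7/2)/2; integrate it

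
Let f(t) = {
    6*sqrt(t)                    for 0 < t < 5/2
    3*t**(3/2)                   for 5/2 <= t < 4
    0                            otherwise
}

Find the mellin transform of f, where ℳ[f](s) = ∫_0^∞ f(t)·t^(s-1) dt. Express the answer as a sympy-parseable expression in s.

along the cuts 5/2, ℳ[f](s) splits into 2 integrals
on [0, 5/2): add ∫ 6*sqrt(t)·t^(s-1) dt
piece [5/2, 4): integrate 3*t**(3/2) against the kernel

3*(64*2**(3*s)*s + 32*2**(3*s) - 2*sqrt(10)*5**s*s + 7*sqrt(10)*5**s)/(2*2**s*(4*s**2 + 8*s + 3))
  Re(s) > -1/2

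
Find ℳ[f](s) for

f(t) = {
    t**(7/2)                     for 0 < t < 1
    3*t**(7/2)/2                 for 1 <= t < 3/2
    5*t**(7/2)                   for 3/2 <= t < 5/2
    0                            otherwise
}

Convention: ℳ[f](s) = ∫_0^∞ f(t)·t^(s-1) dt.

(-7*(3/2)**(s + 7/2) + 10*(5/2)**(s + 7/2) - 1)/(2*s + 7)
  Re(s) > -7/2

the 3 pieces separated at 1, 3/2 each add one integral
∫ t**(7/2)·t^(s-1) over [0, 1)
on [1, 3/2): add ∫ 3*t**(7/2)/2·t^(s-1) dt
the [3/2, 5/2) slice contributes ∫ 5*t**(7/2)·t^(s-1) dt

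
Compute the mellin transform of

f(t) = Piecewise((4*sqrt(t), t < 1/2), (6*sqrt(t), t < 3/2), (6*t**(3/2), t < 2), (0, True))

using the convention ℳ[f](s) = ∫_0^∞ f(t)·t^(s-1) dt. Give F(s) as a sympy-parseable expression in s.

breakpoints 1/2, 3/2: one integral from each of the 3 segments
piece [0, 1/2): integrate 4*sqrt(t) against the kernel
the [1/2, 3/2) slice contributes ∫ 6*sqrt(t)·t^(s-1) dt
segment [3/2, 2) carries 6*t**(3/2); integrate it

(48*2**(2*s + 1/2)*s + 24*2**(2*s + 1/2) - 6*3**s*sqrt(6)*s + 9*3**s*sqrt(6) - 4*sqrt(2)*s - 6*sqrt(2))/(2**s*(4*s**2 + 8*s + 3))
  Re(s) > -1/2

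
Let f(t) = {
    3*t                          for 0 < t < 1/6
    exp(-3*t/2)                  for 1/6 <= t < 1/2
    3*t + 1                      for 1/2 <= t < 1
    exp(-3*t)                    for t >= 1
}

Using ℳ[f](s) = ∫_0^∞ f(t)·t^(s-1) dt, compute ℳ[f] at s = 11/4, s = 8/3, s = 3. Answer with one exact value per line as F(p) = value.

remove the common scale on t first: 3*t/2 on [0, 1/3); exp(-3*t/4) on [1/3, 1); 3*t/2 + 1 on [1, 2); …
strip the common scale on t: t on [0, 1/2); exp(-t/2) on [1/2, 3/2); t + 1 on [3/2, 3); …
treat the 4 regions marked off by 1/6, 1/2, 1 separately and sum
on [0, 1/6) integrate f = 3*t against the kernel
piece [1/6, 1/2): integrate exp(-3*t/2) against the kernel
over [1/2, 1), the kernel integral of (3*t + 1) enters the sum
segment 1 to ∞ holds exp(-3*t); add its integral

F(11/4) = 6**(1/4)*(-2640*sqrt(2)*uppergamma(11/4, 3/4) - 567*3**(3/4) + 11 + 330*2**(3/4)*uppergamma(11/4, 3) + 2640*sqrt(2)*uppergamma(11/4, 1/4) + 3456*6**(3/4))/17820
F(8/3) = -4*12**(1/3)*uppergamma(8/3, 3/4)/27 - 69*2**(1/3)/704 + 6**(1/3)/1584 + 3**(1/3)*uppergamma(8/3, 3)/27 + 4*12**(1/3)*uppergamma(8/3, 1/4)/27 + 105/88
F(3) = -65*exp(-3/4)/54 + 17*exp(-3)/27 + 41*exp(-1/4)/54 + 215/216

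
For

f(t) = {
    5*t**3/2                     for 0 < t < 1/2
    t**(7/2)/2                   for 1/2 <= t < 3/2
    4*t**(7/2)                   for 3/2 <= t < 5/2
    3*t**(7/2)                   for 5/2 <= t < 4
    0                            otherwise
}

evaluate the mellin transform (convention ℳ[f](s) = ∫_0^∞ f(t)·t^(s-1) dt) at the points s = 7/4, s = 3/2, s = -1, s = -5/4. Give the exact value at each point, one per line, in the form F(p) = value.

F(7/4) = -81*2**(3/4)*3**(1/4)/32 - 2**(3/4)/672 + 5*2**(1/4)/304 + 3125*2**(3/4)*5**(1/4)/336 + 4096*sqrt(2)/7
F(3/2) = 5*sqrt(2)/288 + 50289/80
F(-1) = -63*sqrt(6)/40 - sqrt(2)/40 + 5*sqrt(10)/4 + 3097/80
F(-5/4) = -7*2**(3/4)*3**(1/4)/4 - 2**(3/4)/36 + 5*2**(1/4)/14 + 25*2**(3/4)*5**(1/4)/18 + 64*sqrt(2)/3

integrate the 4 segments split at 1/2, 3/2, 5/2, then add the results
over [0, 1/2), the kernel integral of 5*t**3/2 enters the sum
on [1/2, 3/2): add ∫ t**(7/2)/2·t^(s-1) dt
segment [3/2, 5/2) carries 4*t**(7/2); integrate it
the [5/2, 4) slice contributes ∫ 3*t**(7/2)·t^(s-1) dt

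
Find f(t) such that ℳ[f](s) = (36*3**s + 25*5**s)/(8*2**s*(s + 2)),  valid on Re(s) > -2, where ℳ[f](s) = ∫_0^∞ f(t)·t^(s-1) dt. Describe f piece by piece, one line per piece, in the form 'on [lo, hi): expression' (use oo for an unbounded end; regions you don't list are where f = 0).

breakpoints 3/2: one integral from each of the 2 segments
the [0, 3/2) slice contributes ∫ 5*t**2/2·t^(s-1) dt
the [3/2, 5/2) slice contributes ∫ t**2/2·t^(s-1) dt

on [0, 3/2): 5*t**2/2
on [3/2, 5/2): t**2/2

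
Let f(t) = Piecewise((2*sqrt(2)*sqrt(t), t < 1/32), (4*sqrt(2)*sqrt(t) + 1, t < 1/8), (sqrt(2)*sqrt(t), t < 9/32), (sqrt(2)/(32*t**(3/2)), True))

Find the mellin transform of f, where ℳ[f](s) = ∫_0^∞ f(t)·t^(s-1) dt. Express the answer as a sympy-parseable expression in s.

(270*2**(2*s)*s*(2*s - 3) + 54*2**(2*s)*(2*s - 3) + 81*3**(2*s)*s*(2*s - 3) - 32*9**s*s*(2*s + 1) - 162*s*(2*s - 3) - 108*s + 162)/(54*2**(5*s)*s*(2*s - 3)*(2*s + 1))
  -1/2 < Re(s) < 3/2

reversing the common scale on t: 2*sqrt(t) on [0, 1/16); 4*sqrt(t) + 1 on [1/16, 1/4); sqrt(t) on [1/4, 9/16); …
peel off the power substitution: 2*t on [0, 1/4); 4*t + 1 on [1/4, 1/2); t on [1/2, 3/4); …
peel off the common scale on t: t on [0, 1/2); 2*t + 1 on [1/2, 1); t/2 on [1, 3/2); …
decompose at 1/32, 1/8, 9/32; ℳ[f](s) sums the 4 pieces' integrals
piece [0, 1/32): integrate 2*sqrt(2)*sqrt(t) against the kernel
[1/32, 1/8) adds the kernel integral of (4*sqrt(2)*sqrt(t) + 1)
on [1/8, 9/32): add ∫ sqrt(2)*sqrt(t)·t^(s-1) dt
on [9/32, ∞): add ∫ sqrt(2)/(32*t**(3/2))·t^(s-1) dt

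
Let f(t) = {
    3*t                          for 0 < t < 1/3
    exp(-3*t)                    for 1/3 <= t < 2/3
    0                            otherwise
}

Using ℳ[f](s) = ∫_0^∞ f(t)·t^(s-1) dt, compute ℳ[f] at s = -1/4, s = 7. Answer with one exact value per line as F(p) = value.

F(-1/4) = 3**(1/4)*(-uppergamma(-1/4, 2) + uppergamma(-1/4, 1) + 4/3)
F(7) = (-42368 + exp(2) + 15656*E)*exp(-2)/17496

peel off the common scale on t: t on [0, 1); exp(-t) on [1, 2)
summing 2 kernel integrals split by 1/3 yields ℳ[f](s)
on [0, 1/3) integrate f = 3*t against the kernel
[1/3, 2/3) adds the kernel integral of exp(-3*t)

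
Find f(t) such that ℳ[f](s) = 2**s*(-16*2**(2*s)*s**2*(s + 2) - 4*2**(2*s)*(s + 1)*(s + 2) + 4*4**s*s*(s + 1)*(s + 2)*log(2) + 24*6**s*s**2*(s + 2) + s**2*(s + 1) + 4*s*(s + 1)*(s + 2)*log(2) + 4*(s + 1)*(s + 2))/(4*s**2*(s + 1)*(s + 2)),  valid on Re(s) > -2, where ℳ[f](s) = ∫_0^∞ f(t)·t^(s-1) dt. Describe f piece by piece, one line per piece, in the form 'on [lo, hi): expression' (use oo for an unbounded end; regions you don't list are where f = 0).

on [0, 2): t**2/16
on [2, 8): log(t/4)
on [8, 12): t/2

reversing the power substitution: t**4/16 on [0, sqrt(2)); log(t**2/4) on [sqrt(2), 2*sqrt(2)); t**2/2 on [2*sqrt(2), 2*sqrt(3))
remove the common scale on t first: t**4 on [0, sqrt(2)/2); log(t**2) on [sqrt(2)/2, sqrt(2)); 2*t**2 on [sqrt(2), sqrt(3))
undo the power substitution: t**2 on [0, 1/2); log(t) on [1/2, 2); 2*t on [2, 3)
along the cuts 2, 8, ℳ[f](s) splits into 3 integrals
∫ t**2/16·t^(s-1) over [0, 2)
on [2, 8): add ∫ log(t/4)·t^(s-1) dt
∫ over [8, 12) of t/2·t^(s-1) joins the sum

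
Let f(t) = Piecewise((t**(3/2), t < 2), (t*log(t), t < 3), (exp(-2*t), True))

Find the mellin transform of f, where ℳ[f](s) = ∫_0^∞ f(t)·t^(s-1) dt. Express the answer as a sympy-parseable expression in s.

the 3 pieces separated at 2, 3 each add one integral
segment [0, 2) carries t**(3/2); integrate it
between 2 and 3 the integrand is t*log(t)·t^(s-1)
between 3 and ∞ the integrand is exp(-2*t)·t^(s-1)

(-12**s*s*(2*s + 3)*log(4) - 12**s*(2*s + 3)*log(4) + 12**s*(4*s + 6) + 12**s*sqrt(2)*(4*s**2 + 8*s + 4) + 3*18**s*s*(2*s + 3)*log(3) + 18**s*(-6*s - 9) + 3*18**s*(2*s + 3)*log(3) + 3**s*(2*s + 3)*(s**2 + 2*s + 1)*uppergamma(s, 6))/(6**s*(2*s + 3)*(s**2 + 2*s + 1))
  Re(s) > -3/2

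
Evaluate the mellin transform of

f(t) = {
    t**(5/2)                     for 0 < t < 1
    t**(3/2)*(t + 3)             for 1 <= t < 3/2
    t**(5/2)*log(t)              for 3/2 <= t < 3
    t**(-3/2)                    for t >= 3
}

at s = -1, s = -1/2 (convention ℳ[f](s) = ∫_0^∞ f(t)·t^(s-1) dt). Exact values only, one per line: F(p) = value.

F(-1) = -6 - 178*sqrt(3)/135 + log(2**(sqrt(6)/2)*3**(-sqrt(6)/2 + 2*sqrt(3))) + 23*sqrt(6)/6
F(-1/2) = 9*log(2)/8 + 143/144 + 27*log(3)/8

strip the shared t-power: t**(3/2) on [0, 1); sqrt(t)*(t + 3) on [1, 3/2); t**(3/2)*log(t) on [3/2, 3); …
reversing the shared t-power: t on [0, 1); t + 3 on [1, 3/2); t*log(t) on [3/2, 3); …
summing 4 kernel integrals split by 1, 3/2, 3 yields ℳ[f](s)
on [0, 1) integrate f = t**(5/2) against the kernel
[1, 3/2) adds the kernel integral of t**(3/2)*(t + 3)
on [3/2, 3): add ∫ t**(5/2)*log(t)·t^(s-1) dt
[3, ∞) adds the kernel integral of t**(-3/2)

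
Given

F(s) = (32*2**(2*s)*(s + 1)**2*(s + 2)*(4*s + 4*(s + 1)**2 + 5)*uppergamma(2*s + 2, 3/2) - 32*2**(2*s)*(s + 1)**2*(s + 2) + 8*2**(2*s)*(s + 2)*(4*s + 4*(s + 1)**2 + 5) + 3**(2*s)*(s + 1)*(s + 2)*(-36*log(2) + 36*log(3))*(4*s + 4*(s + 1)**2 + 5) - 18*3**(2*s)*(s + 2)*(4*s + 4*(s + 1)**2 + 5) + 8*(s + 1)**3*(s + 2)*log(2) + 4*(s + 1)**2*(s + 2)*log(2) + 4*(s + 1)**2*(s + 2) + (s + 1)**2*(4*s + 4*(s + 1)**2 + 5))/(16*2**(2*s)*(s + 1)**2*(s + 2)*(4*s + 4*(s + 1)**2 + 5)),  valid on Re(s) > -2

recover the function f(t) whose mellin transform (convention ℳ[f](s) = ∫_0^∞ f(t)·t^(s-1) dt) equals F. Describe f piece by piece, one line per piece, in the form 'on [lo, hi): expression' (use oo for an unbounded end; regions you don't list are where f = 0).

reversing the power substitution: t**4 on [0, 1/2); t**3*log(t) on [1/2, 1); t**2*log(t) on [1, 3/2); …
remove the shared t-power first: t**2 on [0, 1/2); t*log(t) on [1/2, 1); log(t) on [1, 3/2); …
cuts at 1/4, 1, 9/4: linearity sums the 4 kernel integrals
segment [0, 1/4) carries t**2; integrate it
between 1/4 and 1 the integrand is t**(3/2)*log(sqrt(t))·t^(s-1)
∫ over [1, 9/4) of t*log(sqrt(t))·t^(s-1) joins the sum
for t in [9/4, ∞): the term is ∫ t*exp(-sqrt(t))·t^(s-1)

on [0, 1/4): t**2
on [1/4, 1): t**(3/2)*log(sqrt(t))
on [1, 9/4): t*log(sqrt(t))
on [9/4, oo): t*exp(-sqrt(t))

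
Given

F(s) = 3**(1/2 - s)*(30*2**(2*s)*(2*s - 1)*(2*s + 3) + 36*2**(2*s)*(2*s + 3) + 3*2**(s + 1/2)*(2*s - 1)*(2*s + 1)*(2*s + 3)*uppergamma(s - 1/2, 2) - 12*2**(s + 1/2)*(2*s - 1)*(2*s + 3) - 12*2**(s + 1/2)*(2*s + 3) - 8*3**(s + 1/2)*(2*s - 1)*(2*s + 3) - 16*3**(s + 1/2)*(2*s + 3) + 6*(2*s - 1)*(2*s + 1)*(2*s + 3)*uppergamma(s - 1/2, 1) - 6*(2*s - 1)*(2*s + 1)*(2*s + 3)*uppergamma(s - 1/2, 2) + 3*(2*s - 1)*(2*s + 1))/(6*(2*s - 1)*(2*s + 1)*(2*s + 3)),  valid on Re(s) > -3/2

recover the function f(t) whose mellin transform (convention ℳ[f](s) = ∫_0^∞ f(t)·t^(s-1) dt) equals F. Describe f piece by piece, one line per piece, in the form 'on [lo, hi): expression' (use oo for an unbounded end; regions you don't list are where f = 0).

peel off the shared t-power: 9*t/4 on [0, 1/3); exp(-3*t)/t on [1/3, 2/3); (3*t/2 + 1)/t on [2/3, 1); …
peel off the shared t-power: 9*t**2/4 on [0, 1/3); exp(-3*t) on [1/3, 2/3); 3*t/2 + 1 on [2/3, 1); …
reversing the common scale on t: t**2 on [0, 1/2); exp(-2*t) on [1/2, 1); t + 1 on [1, 3/2); …
slice at 1/3, 2/3, 1, 4/3, transform all 5 pieces, and sum them
over [0, 1/3), the kernel integral of 9*t**(3/2)/4 enters the sum
the [1/3, 2/3) slice contributes ∫ exp(-3*t)/sqrt(t)·t^(s-1) dt
∫ (3*t/2 + 1)/sqrt(t)·t^(s-1) over [2/3, 1)
the [1, 4/3) slice contributes ∫ (3*t/2 + 3)/sqrt(t)·t^(s-1) dt
[4/3, ∞) adds the kernel integral of exp(-3*t/2)/sqrt(t)

on [0, 1/3): 9*t**(3/2)/4
on [1/3, 2/3): exp(-3*t)/sqrt(t)
on [2/3, 1): (3*t/2 + 1)/sqrt(t)
on [1, 4/3): (3*t/2 + 3)/sqrt(t)
on [4/3, oo): exp(-3*t/2)/sqrt(t)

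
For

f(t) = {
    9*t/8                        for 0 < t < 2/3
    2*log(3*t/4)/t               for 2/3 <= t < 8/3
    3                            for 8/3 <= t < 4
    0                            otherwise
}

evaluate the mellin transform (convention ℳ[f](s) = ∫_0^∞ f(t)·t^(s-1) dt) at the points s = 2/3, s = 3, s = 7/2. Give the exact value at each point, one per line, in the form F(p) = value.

peel off the common scale on t: 9*t/4 on [0, 1/3); log(3*t/2)/t on [1/3, 4/3); 3 on [4/3, 2)
reversing the shared t-power: 9*t**2/4 on [0, 1/3); log(3*t/2) on [1/3, 4/3); 3*t on [4/3, 2)
remove the common scale on t first: t**2 on [0, 1/2); log(t) on [1/2, 2); 2*t on [2, 3)
along the cuts 2/3, 8/3, ℳ[f](s) splits into 3 integrals
∫ over [0, 2/3) of 9*t/8·t^(s-1) joins the sum
∫ over [2/3, 8/3) of 2*log(3*t/4)/t·t^(s-1) joins the sum
on [8/3, 4) integrate f = 3 against the kernel

F(2/3) = 3*2**(2/3)*3**(1/3)*(-50*2**(1/3) - log(2**(10*2**(1/3) + 20)) + 10*6**(2/3) + 61)/20
F(3) = 68*log(2)/9 + 2255/54
F(7/2) = -522596*sqrt(6)/42525 + 176*sqrt(6)*log(2)/45 + 768/7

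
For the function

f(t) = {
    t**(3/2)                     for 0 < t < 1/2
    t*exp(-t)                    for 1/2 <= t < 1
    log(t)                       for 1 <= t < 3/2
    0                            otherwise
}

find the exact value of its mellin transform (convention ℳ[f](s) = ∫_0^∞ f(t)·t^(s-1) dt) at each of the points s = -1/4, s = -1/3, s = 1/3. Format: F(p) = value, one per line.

undo the shared t-power: t on [0, 1/2); sqrt(t)*exp(-t) on [1/2, 1); log(t)/sqrt(t) on [1, 3/2)
the shared t-power comes off first: sqrt(t) on [0, 1/2); exp(-t) on [1/2, 1); log(t)/t on [1, 3/2)
breakpoints 1/2, 1: one integral from each of the 3 segments
[0, 1/2) adds the kernel integral of t**(3/2)
piece [1/2, 1): integrate t*exp(-t) against the kernel
segment 1 to 3/2 holds log(t); add its integral

F(-1/4) = -16*2**(1/4)*3**(3/4)/3 + log(2**(4*2**(1/4)*3**(3/4)/3)/3**(4*2**(1/4)*3**(3/4)/3)) - uppergamma(3/4, 1) + 2**(3/4)/5 + uppergamma(3/4, 1/2) + 16
F(-1/3) = -3*2**(1/3)*3**(2/3) + log(2**(2**(1/3)*3**(2/3))/3**(2**(1/3)*3**(2/3))) - uppergamma(2/3, 1) + 3*2**(5/6)/14 + uppergamma(2/3, 1/2) + 9
F(1/3) = -9*2**(2/3)*3**(1/3)/2 - uppergamma(4/3, 1) + 3*2**(1/6)/22 + uppergamma(4/3, 1/2) + log(3**(3*2**(2/3)*3**(1/3)/2)/2**(3*2**(2/3)*3**(1/3)/2)) + 9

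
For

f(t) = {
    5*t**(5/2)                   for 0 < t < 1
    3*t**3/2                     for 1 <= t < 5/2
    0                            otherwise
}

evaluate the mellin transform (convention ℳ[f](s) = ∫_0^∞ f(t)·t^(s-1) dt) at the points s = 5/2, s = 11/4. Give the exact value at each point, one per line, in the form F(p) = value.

slice at 1, transform all 2 pieces, and sum them
on [0, 1): add ∫ 5*t**(5/2)·t^(s-1) dt
over [1, 5/2), the kernel integral of 3*t**3/2 enters the sum

F(5/2) = 8/11 + 9375*sqrt(10)/704
F(11/4) = 334/483 + 9375*2**(1/4)*5**(3/4)/736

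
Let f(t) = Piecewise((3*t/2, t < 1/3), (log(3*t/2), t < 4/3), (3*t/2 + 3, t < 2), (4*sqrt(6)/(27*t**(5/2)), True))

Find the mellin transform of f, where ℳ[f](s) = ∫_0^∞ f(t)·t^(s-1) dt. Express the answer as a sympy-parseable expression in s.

strip the common scale on t: 3*t on [0, 1/6); log(3*t) on [1/6, 2/3); 3*t + 3 on [2/3, 1); …
invert the common scale on t to get t on [0, 1/2); log(t) on [1/2, 2); t + 3 on [2, 3); …
split f at 1/3, 4/3, 2: ℳ[f](s) collects 4 kernel integrals
over [0, 1/3), the kernel integral of 3*t/2 enters the sum
∫ log(3*t/2)·t^(s-1) over [1/3, 4/3)
on [4/3, 2) integrate f = (3*t/2 + 3) against the kernel
on [2, ∞): add ∫ 4*sqrt(6)/(27*t**(5/2))·t^(s-1) dt

2**s*(-270*2**(2*s)*s**2*(2*s - 5) + 54*2**(2*s)*s*(s + 1)*(2*s - 5)*log(2) - 162*2**(2*s)*s*(2*s - 5) - 54*2**(2*s)*(s + 1)*(2*s - 5) - 4*sqrt(3)*6**s*s**2*(s + 1) + 324*6**s*s**2*(2*s - 5) + 162*6**s*s*(2*s - 5) + 27*s**2*(2*s - 5) + 54*s*(s + 1)*(2*s - 5)*log(2) + (2*s - 5)*(54*s + 54))/(54*6**s*s**2*(s + 1)*(2*s - 5))
  -1 < Re(s) < 5/2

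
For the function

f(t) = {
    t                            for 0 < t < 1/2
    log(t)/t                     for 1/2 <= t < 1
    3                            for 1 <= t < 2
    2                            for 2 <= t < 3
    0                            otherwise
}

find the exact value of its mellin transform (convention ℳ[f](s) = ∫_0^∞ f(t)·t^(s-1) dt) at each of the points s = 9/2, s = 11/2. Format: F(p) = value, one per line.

along the cuts 1/2, 1, 2, ℳ[f](s) splits into 4 integrals
for t in [0, 1/2): the term is ∫ t·t^(s-1)
the [1/2, 1) slice contributes ∫ log(t)/t·t^(s-1) dt
the [1, 2) slice contributes ∫ 3·t^(s-1) dt
piece [2, 3): integrate 2 against the kernel

F(9/2) = sqrt(2)*(-58080*sqrt(2) + 2772*log(2) + 553169 + 2794176*sqrt(6))/155232
F(11/2) = sqrt(2)*(-220480*sqrt(2) + 5148*log(2) + 4315123 + 32752512*sqrt(6))/741312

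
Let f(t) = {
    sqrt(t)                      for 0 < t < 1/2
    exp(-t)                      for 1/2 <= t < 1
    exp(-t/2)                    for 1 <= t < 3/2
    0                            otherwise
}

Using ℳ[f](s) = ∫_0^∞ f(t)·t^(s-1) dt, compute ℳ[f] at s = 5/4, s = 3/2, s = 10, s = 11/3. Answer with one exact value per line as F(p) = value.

f breaks at 1/2, 1 into 3 integrals to sum
the [0, 1/2) slice contributes ∫ sqrt(t)·t^(s-1) dt
on [1/2, 1) integrate f = exp(-t) against the kernel
segment 1 to 3/2 holds exp(-t/2); add its integral

F(5/4) = -2*2**(1/4)*uppergamma(5/4, 3/4) - uppergamma(5/4, 1) + 2**(1/4)/7 + uppergamma(5/4, 1/2) + 2*2**(1/4)*uppergamma(5/4, 1/2)
F(3/2) = -sqrt(6)*exp(-3/4) - sqrt(2)*sqrt(pi)*erfc(sqrt(3)/2) - exp(-1) - sqrt(pi)*erfc(1)/2 + 1/8 + sqrt(pi)*erfc(sqrt(2)/2)/2 + sqrt(2)*exp(-1/2)/2 + sqrt(2)*sqrt(pi)*erfc(sqrt(2)/2) + 2*exp(-1/2)
F(10) = -201383466759*exp(-3/4)/256 - 986410*exp(-1) + sqrt(2)/21504 + 313981529075*exp(-1/2)/512
F(11/3) = -8*2**(2/3)*uppergamma(11/3, 3/4) - uppergamma(11/3, 1) + 3*2**(5/6)/400 + uppergamma(11/3, 1/2) + 8*2**(2/3)*uppergamma(11/3, 1/2)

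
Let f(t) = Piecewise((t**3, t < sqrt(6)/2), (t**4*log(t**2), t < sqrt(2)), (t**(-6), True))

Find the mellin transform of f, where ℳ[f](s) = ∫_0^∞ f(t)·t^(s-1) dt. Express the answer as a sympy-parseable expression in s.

(32*2**s*(s - 6)*(s + 2)*(s + 3)*log(2) - 64*2**s*(s - 6)*(s + 3) + 64*2**s*(s - 6)*(s + 3)*log(2) - 2**s*(s + 3)*(4*s + (s + 2)**2 + 12) + 3**(s/2)*(s - 6)*(s + 2)*(s + 3)*(-18*log(3) + 18*log(2)) + 3**(s/2)*(s - 6)*(s + 3)*(-36*log(3) + 36*log(2)) + 36*3**(s/2)*(s - 6)*(s + 3) + 6*3**(s/2)*sqrt(6)*(s - 6)*(4*s + (s + 2)**2 + 12))/(8*2**(s/2)*(s - 6)*(s + 3)*(4*s + (s + 2)**2 + 12))
  -3 < Re(s) < 6

peel off the shared t-power: t on [0, sqrt(6)/2); t**2*log(t**2) on [sqrt(6)/2, sqrt(2)); t**(-8) on [sqrt(2), ∞)
the power substitution comes off first: sqrt(t) on [0, 3/2); t*log(t) on [3/2, 2); t**(-4) on [2, ∞)
f breaks at sqrt(6)/2, sqrt(2) into 3 integrals to sum
over [0, sqrt(6)/2), the kernel integral of t**3 enters the sum
∫ over [sqrt(6)/2, sqrt(2)) of t**4*log(t**2)·t^(s-1) joins the sum
piece [sqrt(2), ∞): integrate t**(-6) against the kernel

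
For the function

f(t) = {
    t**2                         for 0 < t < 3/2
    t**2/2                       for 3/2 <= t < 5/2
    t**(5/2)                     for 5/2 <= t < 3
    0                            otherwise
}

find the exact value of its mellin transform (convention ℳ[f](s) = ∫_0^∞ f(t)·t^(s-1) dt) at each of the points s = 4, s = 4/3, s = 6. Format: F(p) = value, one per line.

F(4) = -15625*sqrt(10)/832 + 8177/384 + 1458*sqrt(3)/13
F(4/3) = -375*2**(1/6)*5**(5/6)/184 + 81*2**(2/3)*3**(1/3)/320 + 75*2**(2/3)*5**(1/3)/64 + 162*3**(5/6)/23
F(6) = -390625*sqrt(10)/4352 + 198593/2048 + 13122*sqrt(3)/17

decompose at 3/2, 5/2; ℳ[f](s) sums the 3 pieces' integrals
on [0, 3/2): add ∫ t**2·t^(s-1) dt
piece [3/2, 5/2): integrate t**2/2 against the kernel
on [5/2, 3): add ∫ t**(5/2)·t^(s-1) dt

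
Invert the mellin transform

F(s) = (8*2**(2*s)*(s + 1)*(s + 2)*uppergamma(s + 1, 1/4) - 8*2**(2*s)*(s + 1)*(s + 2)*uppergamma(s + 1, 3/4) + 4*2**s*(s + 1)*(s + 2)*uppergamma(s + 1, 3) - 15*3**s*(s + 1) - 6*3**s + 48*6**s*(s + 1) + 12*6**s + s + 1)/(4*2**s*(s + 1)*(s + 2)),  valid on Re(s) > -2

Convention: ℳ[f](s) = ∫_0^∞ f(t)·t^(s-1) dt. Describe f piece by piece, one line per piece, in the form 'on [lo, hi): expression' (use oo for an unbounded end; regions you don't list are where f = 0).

on [0, 1/2): t**2
on [1/2, 3/2): t*exp(-t/2)
on [3/2, 3): t*(t + 1)
on [3, oo): t*exp(-t)

back out the shared t-power: t on [0, 1/2); exp(-t/2) on [1/2, 3/2); t + 1 on [3/2, 3); …
split f at 1/2, 3/2, 3: ℳ[f](s) collects 4 kernel integrals
[0, 1/2) adds the kernel integral of t**2
piece [1/2, 3/2): integrate t*exp(-t/2) against the kernel
∫ t*(t + 1)·t^(s-1) over [3/2, 3)
between 3 and ∞ the integrand is t*exp(-t)·t^(s-1)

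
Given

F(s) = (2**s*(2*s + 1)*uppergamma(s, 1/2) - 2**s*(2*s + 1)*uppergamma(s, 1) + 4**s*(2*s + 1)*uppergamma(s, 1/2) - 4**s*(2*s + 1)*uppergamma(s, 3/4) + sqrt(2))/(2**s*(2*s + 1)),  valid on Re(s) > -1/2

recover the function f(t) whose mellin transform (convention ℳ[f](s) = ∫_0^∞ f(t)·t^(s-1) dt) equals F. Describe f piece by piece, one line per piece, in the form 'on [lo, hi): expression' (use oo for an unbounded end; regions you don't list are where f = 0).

decompose at 1/2, 1; ℳ[f](s) sums the 3 pieces' integrals
segment 0 to 1/2 holds sqrt(t); add its integral
on [1/2, 1) integrate f = exp(-t) against the kernel
over [1, 3/2), the kernel integral of exp(-t/2) enters the sum

on [0, 1/2): sqrt(t)
on [1/2, 1): exp(-t)
on [1, 3/2): exp(-t/2)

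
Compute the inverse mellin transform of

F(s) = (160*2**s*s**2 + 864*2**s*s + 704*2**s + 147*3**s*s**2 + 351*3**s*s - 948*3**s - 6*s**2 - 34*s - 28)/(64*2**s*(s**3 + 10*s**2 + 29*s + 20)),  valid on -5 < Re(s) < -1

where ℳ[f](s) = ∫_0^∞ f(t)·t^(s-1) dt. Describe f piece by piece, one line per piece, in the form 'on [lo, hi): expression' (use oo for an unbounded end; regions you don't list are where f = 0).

the shared t-power comes off first: t**4 on [0, 1/2); t**3*(2*t + 1) on [1/2, 1); t**4/2 on [1, 3/2); …
the shared t-power comes off first: t**3 on [0, 1/2); t**2*(2*t + 1) on [1/2, 1); t**3/2 on [1, 3/2); …
strip the shared t-power: t on [0, 1/2); 2*t + 1 on [1/2, 1); t/2 on [1, 3/2); …
summing 4 kernel integrals split by 1/2, 1, 3/2 yields ℳ[f](s)
∫ over [0, 1/2) of t**5·t^(s-1) joins the sum
∫ t**4*(2*t + 1)·t^(s-1) over [1/2, 1)
on [1, 3/2) integrate f = t**5/2 against the kernel
segment [3/2, ∞) carries t; integrate it

on [0, 1/2): t**5
on [1/2, 1): t**4*(2*t + 1)
on [1, 3/2): t**5/2
on [3/2, oo): t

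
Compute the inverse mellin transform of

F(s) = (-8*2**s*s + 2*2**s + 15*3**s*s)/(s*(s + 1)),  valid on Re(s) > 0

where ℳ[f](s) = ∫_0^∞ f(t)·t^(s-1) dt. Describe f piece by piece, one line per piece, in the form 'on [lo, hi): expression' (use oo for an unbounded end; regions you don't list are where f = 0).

on [0, 2): 2
on [2, 3): 5*t

linearity at 2 turns ℳ[f](s) into 2 summed integrals
[0, 2) adds the kernel integral of 2
on [2, 3): add ∫ 5*t·t^(s-1) dt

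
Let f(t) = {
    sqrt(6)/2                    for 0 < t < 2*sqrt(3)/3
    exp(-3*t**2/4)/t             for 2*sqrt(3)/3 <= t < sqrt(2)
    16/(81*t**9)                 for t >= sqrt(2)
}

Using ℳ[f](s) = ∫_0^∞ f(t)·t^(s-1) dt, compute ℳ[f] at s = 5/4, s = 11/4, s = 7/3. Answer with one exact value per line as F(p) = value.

the shared t-power comes off first: sqrt(6)*t/2 on [0, 2*sqrt(3)/3); exp(-3*t**2/4) on [2*sqrt(3)/3, sqrt(2)); 16/(81*t**8) on [sqrt(2), ∞)
undo the power substitution: sqrt(6)*sqrt(t)/2 on [0, 4/3); exp(-3*t/4) on [4/3, 2); 16/(81*t**4) on [2, ∞)
the common scale on t comes off first: sqrt(t) on [0, 2); exp(-t/2) on [2, 3); t**(-4) on [3, ∞)
integrate the 3 segments split at 2*sqrt(3)/3, sqrt(2), then add the results
on [0, 2*sqrt(3)/3) integrate f = sqrt(6)/2 against the kernel
[2*sqrt(3)/3, sqrt(2)) adds the kernel integral of exp(-3*t**2/4)/t
for t in [sqrt(2), ∞): the term is ∫ 16/(81*t**9)·t^(s-1)

F(5/4) = 2**(1/8)*3**(7/8)*(-12555*2**(1/8)*uppergamma(1/8, 3/2) + 40*3**(1/8) + 12555*2**(1/8)*uppergamma(1/8, 1) + 20088*2**(5/8))/75330
F(11/4) = 2**(7/8)*3**(1/8)*(-22275*2**(7/8)*uppergamma(7/8, 3/2) + 88*3**(7/8) + 22275*2**(7/8)*uppergamma(7/8, 1) + 32400*2**(3/8))/133650
F(7/3) = -6**(1/3)*uppergamma(2/3, 3/2)/3 + 2**(2/3)/540 + 6**(1/3)*uppergamma(2/3, 1)/3 + 2*2**(5/6)*3**(1/3)/7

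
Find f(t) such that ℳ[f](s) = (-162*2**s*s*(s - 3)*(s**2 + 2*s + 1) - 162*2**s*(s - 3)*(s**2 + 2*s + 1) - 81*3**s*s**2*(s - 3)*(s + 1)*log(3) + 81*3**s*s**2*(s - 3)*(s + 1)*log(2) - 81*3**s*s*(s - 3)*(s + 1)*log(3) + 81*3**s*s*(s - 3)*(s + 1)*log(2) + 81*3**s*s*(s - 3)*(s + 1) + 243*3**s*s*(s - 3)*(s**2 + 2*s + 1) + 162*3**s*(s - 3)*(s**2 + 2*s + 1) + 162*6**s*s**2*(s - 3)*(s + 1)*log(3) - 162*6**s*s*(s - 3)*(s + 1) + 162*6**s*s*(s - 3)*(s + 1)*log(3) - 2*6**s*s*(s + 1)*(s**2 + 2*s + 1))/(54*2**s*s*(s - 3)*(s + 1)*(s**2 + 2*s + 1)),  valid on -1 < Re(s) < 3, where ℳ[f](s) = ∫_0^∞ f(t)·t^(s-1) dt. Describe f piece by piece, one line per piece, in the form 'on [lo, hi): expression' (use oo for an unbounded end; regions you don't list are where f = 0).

on [0, 1): t
on [1, 3/2): t + 3
on [3/2, 3): t*log(t)
on [3, oo): t**(-3)

the 4 pieces separated at 1, 3/2, 3 each add one integral
over [0, 1), the kernel integral of t enters the sum
over [1, 3/2), the kernel integral of (t + 3) enters the sum
∫ t*log(t)·t^(s-1) over [3/2, 3)
∫ t**(-3)·t^(s-1) over [3, ∞)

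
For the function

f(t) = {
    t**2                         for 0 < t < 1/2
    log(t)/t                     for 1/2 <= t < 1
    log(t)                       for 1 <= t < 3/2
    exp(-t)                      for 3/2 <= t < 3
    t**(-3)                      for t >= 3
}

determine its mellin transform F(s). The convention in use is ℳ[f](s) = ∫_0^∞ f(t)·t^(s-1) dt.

linearity at 1/2, 1, 3/2, 3 turns ℳ[f](s) into 5 summed integrals
the [0, 1/2) slice contributes ∫ t**2·t^(s-1) dt
segment [1/2, 1) carries log(t)/t; integrate it
for t in [1, 3/2): the term is ∫ log(t)·t^(s-1)
on [3/2, 3): add ∫ exp(-t)·t^(s-1) dt
for t in [3, ∞): the term is ∫ t**(-3)·t^(s-1)

(108*2**s*s**2*(s - 3)*(s + 2)*(s**2 - 2*s + 1)*uppergamma(s, 3/2) - 108*2**s*s**2*(s - 3)*(s + 2)*(s**2 - 2*s + 1)*uppergamma(s, 3) - 108*2**s*s**2*(s - 3)*(s + 2) + 108*2**s*(s - 3)*(s + 2)*(s**2 - 2*s + 1) - 108*3**s*s*(s - 3)*(s + 2)*(s**2 - 2*s + 1)*log(2) + 108*3**s*s*(s - 3)*(s + 2)*(s**2 - 2*s + 1)*log(3) - 108*3**s*(s - 3)*(s + 2)*(s**2 - 2*s + 1) - 4*6**s*s**2*(s + 2)*(s**2 - 2*s + 1) + 216*s**3*(s - 3)*(s + 2)*log(2) - 216*s**2*(s - 3)*(s + 2)*log(2) + 216*s**2*(s - 3)*(s + 2) + 27*s**2*(s - 3)*(s**2 - 2*s + 1))/(108*2**s*s**2*(s - 3)*(s + 2)*(s**2 - 2*s + 1))
  -2 < Re(s) < 3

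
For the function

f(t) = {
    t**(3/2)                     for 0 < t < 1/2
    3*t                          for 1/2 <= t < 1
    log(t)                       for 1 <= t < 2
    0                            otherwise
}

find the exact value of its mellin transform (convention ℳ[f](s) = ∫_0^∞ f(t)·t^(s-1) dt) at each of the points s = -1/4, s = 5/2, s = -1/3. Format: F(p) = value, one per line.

treat the 3 regions marked off by 1/2, 1 separately and sum
between 0 and 1/2 the integrand is t**(3/2)·t^(s-1)
for t in [1/2, 1): the term is ∫ 3*t·t^(s-1)
[1, 2) adds the kernel integral of log(t)

F(-1/4) = -39*2**(3/4)/5 - 2*2**(1/4) - log(2**(2*2**(3/4))) + 20
F(5/2) = sqrt(2)*(-15536 + 11567*sqrt(2) + 35840*log(2))/22400
F(-1/3) = -9*2**(2/3)/2 - 9*2**(1/3)/4 - 3*2**(2/3)*log(2)/2 + 3*2**(5/6)/14 + 27/2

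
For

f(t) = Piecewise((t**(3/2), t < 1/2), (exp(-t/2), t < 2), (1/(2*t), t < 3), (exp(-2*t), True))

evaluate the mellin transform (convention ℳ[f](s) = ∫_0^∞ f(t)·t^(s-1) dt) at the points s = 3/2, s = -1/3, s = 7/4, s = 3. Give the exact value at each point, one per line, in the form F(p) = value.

decompose at 1/2, 2, 3; ℳ[f](s) sums the 4 pieces' integrals
on [0, 1/2): add ∫ t**(3/2)·t^(s-1) dt
for t in [1/2, 2): the term is ∫ exp(-t/2)·t^(s-1)
segment [2, 3) carries 1/(2*t); integrate it
over [3, ∞), the kernel integral of exp(-2*t) enters the sum

F(3/2) = -sqrt(2) - 2*sqrt(2)*exp(-1) - sqrt(2)*sqrt(pi)*erfc(1) + sqrt(2)*sqrt(pi)*erfc(sqrt(6))/8 + sqrt(3)*exp(-6)/2 + 1/24 + sqrt(2)*exp(-1/4) + sqrt(2)*sqrt(pi)*erfc(1/2) + sqrt(3)
F(-1/3) = -2**(2/3)*uppergamma(-1/3, 1)/2 - 3**(2/3)/24 + 2**(1/3)*uppergamma(-1/3, 6) + 3*2**(2/3)/32 + 3*2**(5/6)/14 + 2**(2/3)*uppergamma(-1/3, 1/4)/2
F(7/4) = -2*2**(3/4)*uppergamma(7/4, 1) - 101*2**(3/4)/156 + 2**(1/4)*uppergamma(7/4, 6)/4 + 2*3**(3/4)/3 + 2*2**(3/4)*uppergamma(7/4, 1/4)
F(3) = -40*exp(-1) + sqrt(2)/144 + 25*exp(-6)/4 + 5/4 + 41*exp(-1/4)/2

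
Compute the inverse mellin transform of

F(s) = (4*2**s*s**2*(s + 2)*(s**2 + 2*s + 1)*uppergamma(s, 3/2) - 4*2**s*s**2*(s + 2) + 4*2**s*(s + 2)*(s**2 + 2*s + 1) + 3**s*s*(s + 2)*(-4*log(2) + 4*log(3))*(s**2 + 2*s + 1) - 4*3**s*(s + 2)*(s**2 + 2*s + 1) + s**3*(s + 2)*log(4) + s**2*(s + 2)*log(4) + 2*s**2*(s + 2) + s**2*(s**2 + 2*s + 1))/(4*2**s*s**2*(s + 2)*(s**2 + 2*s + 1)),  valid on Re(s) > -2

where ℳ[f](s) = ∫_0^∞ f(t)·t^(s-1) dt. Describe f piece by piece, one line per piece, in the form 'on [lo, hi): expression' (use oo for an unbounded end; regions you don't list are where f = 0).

breakpoints 1/2, 1, 3/2: one integral from each of the 4 segments
between 0 and 1/2 the integrand is t**2·t^(s-1)
[1/2, 1) adds the kernel integral of t*log(t)
between 1 and 3/2 the integrand is log(t)·t^(s-1)
[3/2, ∞) adds the kernel integral of exp(-t)

on [0, 1/2): t**2
on [1/2, 1): t*log(t)
on [1, 3/2): log(t)
on [3/2, oo): exp(-t)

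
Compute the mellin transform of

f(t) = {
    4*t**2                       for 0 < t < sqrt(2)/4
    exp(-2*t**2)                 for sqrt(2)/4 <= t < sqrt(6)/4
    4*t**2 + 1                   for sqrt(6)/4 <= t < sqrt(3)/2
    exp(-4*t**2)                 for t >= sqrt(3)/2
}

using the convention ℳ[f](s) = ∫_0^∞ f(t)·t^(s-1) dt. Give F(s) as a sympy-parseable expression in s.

back out the common scale on t: t**2 on [0, sqrt(2)/2); exp(-t**2/2) on [sqrt(2)/2, sqrt(6)/2); t**2 + 1 on [sqrt(6)/2, sqrt(3)); …
reversing the power substitution: t on [0, 1/2); exp(-t/2) on [1/2, 3/2); t + 1 on [3/2, 3); …
along the cuts sqrt(2)/4, sqrt(6)/4, sqrt(3)/2, ℳ[f](s) splits into 4 integrals
on [0, sqrt(2)/4) integrate f = 4*t**2 against the kernel
segment sqrt(2)/4 to sqrt(6)/4 holds exp(-2*t**2); add its integral
segment [sqrt(6)/4, sqrt(3)/2) carries (4*t**2 + 1); integrate it
on [sqrt(3)/2, ∞): add ∫ exp(-4*t**2)·t^(s-1) dt

(sqrt(2)/4)**s*(2**(s/2)*s*(s + 2)*uppergamma(s/2, 3) + 2**s*s*(s + 2)*uppergamma(s/2, 1/4) - 2**s*s*(s + 2)*uppergamma(s/2, 3/4) - 5*3**(s/2)*s - 4*3**(s/2) + 8*6**(s/2)*s + 4*6**(s/2) + s)/(2*s*(s + 2))
  Re(s) > -2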